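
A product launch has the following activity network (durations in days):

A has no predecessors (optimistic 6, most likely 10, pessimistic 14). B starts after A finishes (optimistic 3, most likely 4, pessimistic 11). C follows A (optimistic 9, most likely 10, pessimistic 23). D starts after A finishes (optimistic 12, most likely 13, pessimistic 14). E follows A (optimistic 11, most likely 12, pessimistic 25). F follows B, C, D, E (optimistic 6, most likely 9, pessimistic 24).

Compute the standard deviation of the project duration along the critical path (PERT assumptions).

4.03 days

te_A = (6 + 4·10 + 14)/6 = 60/6 = 10; σ²_A = ((14−6)/6)² = 1.778
te_B = (3 + 4·4 + 11)/6 = 30/6 = 5; σ²_B = ((11−3)/6)² = 1.778
te_C = (9 + 4·10 + 23)/6 = 72/6 = 12; σ²_C = ((23−9)/6)² = 5.444
te_D = (12 + 4·13 + 14)/6 = 78/6 = 13; σ²_D = ((14−12)/6)² = 0.111
te_E = (11 + 4·12 + 25)/6 = 84/6 = 14; σ²_E = ((25−11)/6)² = 5.444
te_F = (6 + 4·9 + 24)/6 = 66/6 = 11; σ²_F = ((24−6)/6)² = 9.000

Forward pass:
ES_A = 0; EF_A = 10
ES_B = 10; EF_B = 10+5 = 15
ES_C = 10; EF_C = 10+12 = 22
ES_D = 10; EF_D = 10+13 = 23
ES_E = 10; EF_E = 10+14 = 24
ES_F = max(EF_B=15, EF_C=22, EF_D=23, EF_E=24) = 24; EF_F = 24+11 = 35
Expected project duration μ = 35 days. Critical path: A → E → F.

Variance along critical path = 1.778 + 5.444 + 9.000 = 16.222
σ = √16.222 = 4.028 days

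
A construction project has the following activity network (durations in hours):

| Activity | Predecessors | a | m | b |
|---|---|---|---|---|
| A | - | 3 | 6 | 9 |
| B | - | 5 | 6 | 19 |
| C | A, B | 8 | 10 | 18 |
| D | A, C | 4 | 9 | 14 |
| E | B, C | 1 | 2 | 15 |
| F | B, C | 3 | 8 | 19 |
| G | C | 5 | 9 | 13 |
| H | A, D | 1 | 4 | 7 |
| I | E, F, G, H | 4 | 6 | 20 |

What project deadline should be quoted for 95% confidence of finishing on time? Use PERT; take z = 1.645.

47.2 hours

te_A = (3 + 4·6 + 9)/6 = 36/6 = 6; σ²_A = ((9−3)/6)² = 1.000
te_B = (5 + 4·6 + 19)/6 = 48/6 = 8; σ²_B = ((19−5)/6)² = 5.444
te_C = (8 + 4·10 + 18)/6 = 66/6 = 11; σ²_C = ((18−8)/6)² = 2.778
te_D = (4 + 4·9 + 14)/6 = 54/6 = 9; σ²_D = ((14−4)/6)² = 2.778
te_E = (1 + 4·2 + 15)/6 = 24/6 = 4; σ²_E = ((15−1)/6)² = 5.444
te_F = (3 + 4·8 + 19)/6 = 54/6 = 9; σ²_F = ((19−3)/6)² = 7.111
te_G = (5 + 4·9 + 13)/6 = 54/6 = 9; σ²_G = ((13−5)/6)² = 1.778
te_H = (1 + 4·4 + 7)/6 = 24/6 = 4; σ²_H = ((7−1)/6)² = 1.000
te_I = (4 + 4·6 + 20)/6 = 48/6 = 8; σ²_I = ((20−4)/6)² = 7.111

Forward pass:
ES_A = 0; EF_A = 6
ES_B = 0; EF_B = 8
ES_C = max(EF_A=6, EF_B=8) = 8; EF_C = 8+11 = 19
ES_D = max(EF_A=6, EF_C=19) = 19; EF_D = 19+9 = 28
ES_E = max(EF_B=8, EF_C=19) = 19; EF_E = 19+4 = 23
ES_F = max(EF_B=8, EF_C=19) = 19; EF_F = 19+9 = 28
ES_G = 19; EF_G = 19+9 = 28
ES_H = max(EF_A=6, EF_D=28) = 28; EF_H = 28+4 = 32
ES_I = max(EF_E=23, EF_F=28, EF_G=28, EF_H=32) = 32; EF_I = 32+8 = 40
Expected project duration μ = 40 hours. Critical path: B → C → D → H → I.

Variance along critical path = 5.444 + 2.778 + 2.778 + 1.000 + 7.111 = 19.111; σ = 4.372 hours.
D = μ + z·σ = 40 + 1.645·4.372 = 47.2 hours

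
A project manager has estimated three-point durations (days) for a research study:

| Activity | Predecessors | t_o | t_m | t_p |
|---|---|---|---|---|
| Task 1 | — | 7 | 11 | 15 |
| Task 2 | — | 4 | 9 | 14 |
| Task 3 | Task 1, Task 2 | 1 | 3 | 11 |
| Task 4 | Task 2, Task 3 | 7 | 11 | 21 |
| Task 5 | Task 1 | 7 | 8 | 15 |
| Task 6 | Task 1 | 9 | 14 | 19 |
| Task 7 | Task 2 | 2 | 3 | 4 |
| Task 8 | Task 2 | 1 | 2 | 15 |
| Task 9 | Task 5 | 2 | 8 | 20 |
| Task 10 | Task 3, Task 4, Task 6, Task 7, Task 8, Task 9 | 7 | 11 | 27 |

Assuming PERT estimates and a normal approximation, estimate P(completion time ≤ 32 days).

te_Task 1 = (7 + 4·11 + 15)/6 = 66/6 = 11; σ²_Task 1 = ((15−7)/6)² = 1.778
te_Task 2 = (4 + 4·9 + 14)/6 = 54/6 = 9; σ²_Task 2 = ((14−4)/6)² = 2.778
te_Task 3 = (1 + 4·3 + 11)/6 = 24/6 = 4; σ²_Task 3 = ((11−1)/6)² = 2.778
te_Task 4 = (7 + 4·11 + 21)/6 = 72/6 = 12; σ²_Task 4 = ((21−7)/6)² = 5.444
te_Task 5 = (7 + 4·8 + 15)/6 = 54/6 = 9; σ²_Task 5 = ((15−7)/6)² = 1.778
te_Task 6 = (9 + 4·14 + 19)/6 = 84/6 = 14; σ²_Task 6 = ((19−9)/6)² = 2.778
te_Task 7 = (2 + 4·3 + 4)/6 = 18/6 = 3; σ²_Task 7 = ((4−2)/6)² = 0.111
te_Task 8 = (1 + 4·2 + 15)/6 = 24/6 = 4; σ²_Task 8 = ((15−1)/6)² = 5.444
te_Task 9 = (2 + 4·8 + 20)/6 = 54/6 = 9; σ²_Task 9 = ((20−2)/6)² = 9.000
te_Task 10 = (7 + 4·11 + 27)/6 = 78/6 = 13; σ²_Task 10 = ((27−7)/6)² = 11.111

Forward pass:
ES_Task 1 = 0; EF_Task 1 = 11
ES_Task 2 = 0; EF_Task 2 = 9
ES_Task 3 = max(EF_Task 1=11, EF_Task 2=9) = 11; EF_Task 3 = 11+4 = 15
ES_Task 4 = max(EF_Task 2=9, EF_Task 3=15) = 15; EF_Task 4 = 15+12 = 27
ES_Task 5 = 11; EF_Task 5 = 11+9 = 20
ES_Task 6 = 11; EF_Task 6 = 11+14 = 25
ES_Task 7 = 9; EF_Task 7 = 9+3 = 12
ES_Task 8 = 9; EF_Task 8 = 9+4 = 13
ES_Task 9 = 20; EF_Task 9 = 20+9 = 29
ES_Task 10 = max(EF_Task 3=15, EF_Task 4=27, EF_Task 6=25, EF_Task 7=12, EF_Task 8=13, EF_Task 9=29) = 29; EF_Task 10 = 29+13 = 42
Expected project duration μ = 42 days. Critical path: Task 1 → Task 5 → Task 9 → Task 10.

Variance along critical path = 1.778 + 1.778 + 9.000 + 11.111 = 23.667; σ = √23.667 = 4.865 days.
Z = (32 − 42) / 4.865 = -2.056
P(T ≤ 32) = Φ(-2.056) ≈ 0.020

0.020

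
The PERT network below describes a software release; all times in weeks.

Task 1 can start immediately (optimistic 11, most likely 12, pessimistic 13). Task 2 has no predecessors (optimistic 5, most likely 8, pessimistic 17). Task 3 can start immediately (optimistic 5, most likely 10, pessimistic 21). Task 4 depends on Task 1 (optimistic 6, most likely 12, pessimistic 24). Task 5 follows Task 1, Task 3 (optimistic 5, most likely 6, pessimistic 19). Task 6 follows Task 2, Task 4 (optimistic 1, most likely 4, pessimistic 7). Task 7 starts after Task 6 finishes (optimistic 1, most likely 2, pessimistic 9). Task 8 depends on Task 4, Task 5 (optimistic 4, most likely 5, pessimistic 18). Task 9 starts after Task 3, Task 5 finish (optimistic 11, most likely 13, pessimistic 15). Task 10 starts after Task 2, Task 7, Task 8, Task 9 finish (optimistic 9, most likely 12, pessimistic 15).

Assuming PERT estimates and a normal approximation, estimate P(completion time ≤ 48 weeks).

0.872

te_Task 1 = (11 + 4·12 + 13)/6 = 72/6 = 12; σ²_Task 1 = ((13−11)/6)² = 0.111
te_Task 2 = (5 + 4·8 + 17)/6 = 54/6 = 9; σ²_Task 2 = ((17−5)/6)² = 4.000
te_Task 3 = (5 + 4·10 + 21)/6 = 66/6 = 11; σ²_Task 3 = ((21−5)/6)² = 7.111
te_Task 4 = (6 + 4·12 + 24)/6 = 78/6 = 13; σ²_Task 4 = ((24−6)/6)² = 9.000
te_Task 5 = (5 + 4·6 + 19)/6 = 48/6 = 8; σ²_Task 5 = ((19−5)/6)² = 5.444
te_Task 6 = (1 + 4·4 + 7)/6 = 24/6 = 4; σ²_Task 6 = ((7−1)/6)² = 1.000
te_Task 7 = (1 + 4·2 + 9)/6 = 18/6 = 3; σ²_Task 7 = ((9−1)/6)² = 1.778
te_Task 8 = (4 + 4·5 + 18)/6 = 42/6 = 7; σ²_Task 8 = ((18−4)/6)² = 5.444
te_Task 9 = (11 + 4·13 + 15)/6 = 78/6 = 13; σ²_Task 9 = ((15−11)/6)² = 0.444
te_Task 10 = (9 + 4·12 + 15)/6 = 72/6 = 12; σ²_Task 10 = ((15−9)/6)² = 1.000

Forward pass:
ES_Task 1 = 0; EF_Task 1 = 12
ES_Task 2 = 0; EF_Task 2 = 9
ES_Task 3 = 0; EF_Task 3 = 11
ES_Task 4 = 12; EF_Task 4 = 12+13 = 25
ES_Task 5 = max(EF_Task 1=12, EF_Task 3=11) = 12; EF_Task 5 = 12+8 = 20
ES_Task 6 = max(EF_Task 2=9, EF_Task 4=25) = 25; EF_Task 6 = 25+4 = 29
ES_Task 7 = 29; EF_Task 7 = 29+3 = 32
ES_Task 8 = max(EF_Task 4=25, EF_Task 5=20) = 25; EF_Task 8 = 25+7 = 32
ES_Task 9 = max(EF_Task 3=11, EF_Task 5=20) = 20; EF_Task 9 = 20+13 = 33
ES_Task 10 = max(EF_Task 2=9, EF_Task 7=32, EF_Task 8=32, EF_Task 9=33) = 33; EF_Task 10 = 33+12 = 45
Expected project duration μ = 45 weeks. Critical path: Task 1 → Task 5 → Task 9 → Task 10.

Variance along critical path = 0.111 + 5.444 + 0.444 + 1.000 = 7.000; σ = √7.000 = 2.646 weeks.
Z = (48 − 45) / 2.646 = 1.134
P(T ≤ 48) = Φ(1.134) ≈ 0.872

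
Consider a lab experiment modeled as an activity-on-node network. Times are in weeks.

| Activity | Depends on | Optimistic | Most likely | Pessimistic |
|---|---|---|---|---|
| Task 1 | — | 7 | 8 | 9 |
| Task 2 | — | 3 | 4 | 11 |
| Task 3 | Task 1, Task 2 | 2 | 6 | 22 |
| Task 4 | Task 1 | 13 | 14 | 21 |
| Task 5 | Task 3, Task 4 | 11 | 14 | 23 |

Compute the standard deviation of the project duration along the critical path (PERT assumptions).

te_Task 1 = (7 + 4·8 + 9)/6 = 48/6 = 8; σ²_Task 1 = ((9−7)/6)² = 0.111
te_Task 2 = (3 + 4·4 + 11)/6 = 30/6 = 5; σ²_Task 2 = ((11−3)/6)² = 1.778
te_Task 3 = (2 + 4·6 + 22)/6 = 48/6 = 8; σ²_Task 3 = ((22−2)/6)² = 11.111
te_Task 4 = (13 + 4·14 + 21)/6 = 90/6 = 15; σ²_Task 4 = ((21−13)/6)² = 1.778
te_Task 5 = (11 + 4·14 + 23)/6 = 90/6 = 15; σ²_Task 5 = ((23−11)/6)² = 4.000

Forward pass:
ES_Task 1 = 0; EF_Task 1 = 8
ES_Task 2 = 0; EF_Task 2 = 5
ES_Task 3 = max(EF_Task 1=8, EF_Task 2=5) = 8; EF_Task 3 = 8+8 = 16
ES_Task 4 = 8; EF_Task 4 = 8+15 = 23
ES_Task 5 = max(EF_Task 3=16, EF_Task 4=23) = 23; EF_Task 5 = 23+15 = 38
Expected project duration μ = 38 weeks. Critical path: Task 1 → Task 4 → Task 5.

Variance along critical path = 0.111 + 1.778 + 4.000 = 5.889
σ = √5.889 = 2.427 weeks

2.43 weeks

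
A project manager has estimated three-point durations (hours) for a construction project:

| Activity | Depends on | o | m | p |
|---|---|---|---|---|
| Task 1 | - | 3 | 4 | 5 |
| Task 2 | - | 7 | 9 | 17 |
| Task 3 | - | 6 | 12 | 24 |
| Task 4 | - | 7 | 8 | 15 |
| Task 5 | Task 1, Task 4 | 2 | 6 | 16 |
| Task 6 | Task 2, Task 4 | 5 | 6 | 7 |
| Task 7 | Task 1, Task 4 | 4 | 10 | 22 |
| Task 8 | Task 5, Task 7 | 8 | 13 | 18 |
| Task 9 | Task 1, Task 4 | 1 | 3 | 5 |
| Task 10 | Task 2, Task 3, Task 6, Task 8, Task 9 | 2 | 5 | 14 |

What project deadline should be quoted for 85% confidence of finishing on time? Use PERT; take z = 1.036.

te_Task 1 = (3 + 4·4 + 5)/6 = 24/6 = 4; σ²_Task 1 = ((5−3)/6)² = 0.111
te_Task 2 = (7 + 4·9 + 17)/6 = 60/6 = 10; σ²_Task 2 = ((17−7)/6)² = 2.778
te_Task 3 = (6 + 4·12 + 24)/6 = 78/6 = 13; σ²_Task 3 = ((24−6)/6)² = 9.000
te_Task 4 = (7 + 4·8 + 15)/6 = 54/6 = 9; σ²_Task 4 = ((15−7)/6)² = 1.778
te_Task 5 = (2 + 4·6 + 16)/6 = 42/6 = 7; σ²_Task 5 = ((16−2)/6)² = 5.444
te_Task 6 = (5 + 4·6 + 7)/6 = 36/6 = 6; σ²_Task 6 = ((7−5)/6)² = 0.111
te_Task 7 = (4 + 4·10 + 22)/6 = 66/6 = 11; σ²_Task 7 = ((22−4)/6)² = 9.000
te_Task 8 = (8 + 4·13 + 18)/6 = 78/6 = 13; σ²_Task 8 = ((18−8)/6)² = 2.778
te_Task 9 = (1 + 4·3 + 5)/6 = 18/6 = 3; σ²_Task 9 = ((5−1)/6)² = 0.444
te_Task 10 = (2 + 4·5 + 14)/6 = 36/6 = 6; σ²_Task 10 = ((14−2)/6)² = 4.000

Forward pass:
ES_Task 1 = 0; EF_Task 1 = 4
ES_Task 2 = 0; EF_Task 2 = 10
ES_Task 3 = 0; EF_Task 3 = 13
ES_Task 4 = 0; EF_Task 4 = 9
ES_Task 5 = max(EF_Task 1=4, EF_Task 4=9) = 9; EF_Task 5 = 9+7 = 16
ES_Task 6 = max(EF_Task 2=10, EF_Task 4=9) = 10; EF_Task 6 = 10+6 = 16
ES_Task 7 = max(EF_Task 1=4, EF_Task 4=9) = 9; EF_Task 7 = 9+11 = 20
ES_Task 8 = max(EF_Task 5=16, EF_Task 7=20) = 20; EF_Task 8 = 20+13 = 33
ES_Task 9 = max(EF_Task 1=4, EF_Task 4=9) = 9; EF_Task 9 = 9+3 = 12
ES_Task 10 = max(EF_Task 2=10, EF_Task 3=13, EF_Task 6=16, EF_Task 8=33, EF_Task 9=12) = 33; EF_Task 10 = 33+6 = 39
Expected project duration μ = 39 hours. Critical path: Task 4 → Task 7 → Task 8 → Task 10.

Variance along critical path = 1.778 + 9.000 + 2.778 + 4.000 = 17.556; σ = 4.190 hours.
D = μ + z·σ = 39 + 1.036·4.190 = 43.3 hours

43.3 hours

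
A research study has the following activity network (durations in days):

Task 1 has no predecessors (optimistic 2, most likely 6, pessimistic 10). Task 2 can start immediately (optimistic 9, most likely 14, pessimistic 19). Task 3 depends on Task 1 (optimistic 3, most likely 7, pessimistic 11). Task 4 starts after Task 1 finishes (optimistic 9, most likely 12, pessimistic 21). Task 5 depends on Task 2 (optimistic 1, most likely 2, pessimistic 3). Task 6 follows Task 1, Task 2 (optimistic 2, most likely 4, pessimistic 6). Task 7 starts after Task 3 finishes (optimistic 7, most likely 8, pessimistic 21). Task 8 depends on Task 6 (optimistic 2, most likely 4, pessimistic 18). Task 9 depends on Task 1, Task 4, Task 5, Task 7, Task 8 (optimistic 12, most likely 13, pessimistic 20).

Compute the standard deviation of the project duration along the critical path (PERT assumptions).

te_Task 1 = (2 + 4·6 + 10)/6 = 36/6 = 6; σ²_Task 1 = ((10−2)/6)² = 1.778
te_Task 2 = (9 + 4·14 + 19)/6 = 84/6 = 14; σ²_Task 2 = ((19−9)/6)² = 2.778
te_Task 3 = (3 + 4·7 + 11)/6 = 42/6 = 7; σ²_Task 3 = ((11−3)/6)² = 1.778
te_Task 4 = (9 + 4·12 + 21)/6 = 78/6 = 13; σ²_Task 4 = ((21−9)/6)² = 4.000
te_Task 5 = (1 + 4·2 + 3)/6 = 12/6 = 2; σ²_Task 5 = ((3−1)/6)² = 0.111
te_Task 6 = (2 + 4·4 + 6)/6 = 24/6 = 4; σ²_Task 6 = ((6−2)/6)² = 0.444
te_Task 7 = (7 + 4·8 + 21)/6 = 60/6 = 10; σ²_Task 7 = ((21−7)/6)² = 5.444
te_Task 8 = (2 + 4·4 + 18)/6 = 36/6 = 6; σ²_Task 8 = ((18−2)/6)² = 7.111
te_Task 9 = (12 + 4·13 + 20)/6 = 84/6 = 14; σ²_Task 9 = ((20−12)/6)² = 1.778

Forward pass:
ES_Task 1 = 0; EF_Task 1 = 6
ES_Task 2 = 0; EF_Task 2 = 14
ES_Task 3 = 6; EF_Task 3 = 6+7 = 13
ES_Task 4 = 6; EF_Task 4 = 6+13 = 19
ES_Task 5 = 14; EF_Task 5 = 14+2 = 16
ES_Task 6 = max(EF_Task 1=6, EF_Task 2=14) = 14; EF_Task 6 = 14+4 = 18
ES_Task 7 = 13; EF_Task 7 = 13+10 = 23
ES_Task 8 = 18; EF_Task 8 = 18+6 = 24
ES_Task 9 = max(EF_Task 1=6, EF_Task 4=19, EF_Task 5=16, EF_Task 7=23, EF_Task 8=24) = 24; EF_Task 9 = 24+14 = 38
Expected project duration μ = 38 days. Critical path: Task 2 → Task 6 → Task 8 → Task 9.

Variance along critical path = 2.778 + 0.444 + 7.111 + 1.778 = 12.111
σ = √12.111 = 3.480 days

3.48 days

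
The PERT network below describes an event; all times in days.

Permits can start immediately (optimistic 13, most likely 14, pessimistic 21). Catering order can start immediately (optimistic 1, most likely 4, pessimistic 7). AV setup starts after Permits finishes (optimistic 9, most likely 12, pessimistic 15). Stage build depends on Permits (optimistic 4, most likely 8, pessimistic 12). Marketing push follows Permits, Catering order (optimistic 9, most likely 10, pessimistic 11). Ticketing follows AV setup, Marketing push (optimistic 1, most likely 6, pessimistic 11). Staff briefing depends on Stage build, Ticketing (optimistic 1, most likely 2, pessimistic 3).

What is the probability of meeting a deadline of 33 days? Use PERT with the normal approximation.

0.200

te_Permits = (13 + 4·14 + 21)/6 = 90/6 = 15; σ²_Permits = ((21−13)/6)² = 1.778
te_Catering order = (1 + 4·4 + 7)/6 = 24/6 = 4; σ²_Catering order = ((7−1)/6)² = 1.000
te_AV setup = (9 + 4·12 + 15)/6 = 72/6 = 12; σ²_AV setup = ((15−9)/6)² = 1.000
te_Stage build = (4 + 4·8 + 12)/6 = 48/6 = 8; σ²_Stage build = ((12−4)/6)² = 1.778
te_Marketing push = (9 + 4·10 + 11)/6 = 60/6 = 10; σ²_Marketing push = ((11−9)/6)² = 0.111
te_Ticketing = (1 + 4·6 + 11)/6 = 36/6 = 6; σ²_Ticketing = ((11−1)/6)² = 2.778
te_Staff briefing = (1 + 4·2 + 3)/6 = 12/6 = 2; σ²_Staff briefing = ((3−1)/6)² = 0.111

Forward pass:
ES_Permits = 0; EF_Permits = 15
ES_Catering order = 0; EF_Catering order = 4
ES_AV setup = 15; EF_AV setup = 15+12 = 27
ES_Stage build = 15; EF_Stage build = 15+8 = 23
ES_Marketing push = max(EF_Permits=15, EF_Catering order=4) = 15; EF_Marketing push = 15+10 = 25
ES_Ticketing = max(EF_AV setup=27, EF_Marketing push=25) = 27; EF_Ticketing = 27+6 = 33
ES_Staff briefing = max(EF_Stage build=23, EF_Ticketing=33) = 33; EF_Staff briefing = 33+2 = 35
Expected project duration μ = 35 days. Critical path: Permits → AV setup → Ticketing → Staff briefing.

Variance along critical path = 1.778 + 1.000 + 2.778 + 0.111 = 5.667; σ = √5.667 = 2.380 days.
Z = (33 − 35) / 2.380 = -0.840
P(T ≤ 33) = Φ(-0.840) ≈ 0.200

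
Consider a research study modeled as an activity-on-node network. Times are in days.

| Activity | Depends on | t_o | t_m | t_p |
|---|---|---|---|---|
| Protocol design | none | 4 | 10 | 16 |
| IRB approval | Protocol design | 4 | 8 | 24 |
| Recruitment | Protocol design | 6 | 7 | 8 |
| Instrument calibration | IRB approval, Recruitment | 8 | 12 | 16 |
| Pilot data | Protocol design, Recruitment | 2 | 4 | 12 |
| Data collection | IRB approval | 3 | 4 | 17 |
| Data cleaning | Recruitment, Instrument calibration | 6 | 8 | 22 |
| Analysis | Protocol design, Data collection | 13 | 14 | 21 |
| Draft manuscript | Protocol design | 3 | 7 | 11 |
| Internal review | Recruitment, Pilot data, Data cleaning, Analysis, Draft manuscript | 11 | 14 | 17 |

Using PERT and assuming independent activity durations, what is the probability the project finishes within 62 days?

te_Protocol design = (4 + 4·10 + 16)/6 = 60/6 = 10; σ²_Protocol design = ((16−4)/6)² = 4.000
te_IRB approval = (4 + 4·8 + 24)/6 = 60/6 = 10; σ²_IRB approval = ((24−4)/6)² = 11.111
te_Recruitment = (6 + 4·7 + 8)/6 = 42/6 = 7; σ²_Recruitment = ((8−6)/6)² = 0.111
te_Instrument calibration = (8 + 4·12 + 16)/6 = 72/6 = 12; σ²_Instrument calibration = ((16−8)/6)² = 1.778
te_Pilot data = (2 + 4·4 + 12)/6 = 30/6 = 5; σ²_Pilot data = ((12−2)/6)² = 2.778
te_Data collection = (3 + 4·4 + 17)/6 = 36/6 = 6; σ²_Data collection = ((17−3)/6)² = 5.444
te_Data cleaning = (6 + 4·8 + 22)/6 = 60/6 = 10; σ²_Data cleaning = ((22−6)/6)² = 7.111
te_Analysis = (13 + 4·14 + 21)/6 = 90/6 = 15; σ²_Analysis = ((21−13)/6)² = 1.778
te_Draft manuscript = (3 + 4·7 + 11)/6 = 42/6 = 7; σ²_Draft manuscript = ((11−3)/6)² = 1.778
te_Internal review = (11 + 4·14 + 17)/6 = 84/6 = 14; σ²_Internal review = ((17−11)/6)² = 1.000

Forward pass:
ES_Protocol design = 0; EF_Protocol design = 10
ES_IRB approval = 10; EF_IRB approval = 10+10 = 20
ES_Recruitment = 10; EF_Recruitment = 10+7 = 17
ES_Instrument calibration = max(EF_IRB approval=20, EF_Recruitment=17) = 20; EF_Instrument calibration = 20+12 = 32
ES_Pilot data = max(EF_Protocol design=10, EF_Recruitment=17) = 17; EF_Pilot data = 17+5 = 22
ES_Data collection = 20; EF_Data collection = 20+6 = 26
ES_Data cleaning = max(EF_Recruitment=17, EF_Instrument calibration=32) = 32; EF_Data cleaning = 32+10 = 42
ES_Analysis = max(EF_Protocol design=10, EF_Data collection=26) = 26; EF_Analysis = 26+15 = 41
ES_Draft manuscript = 10; EF_Draft manuscript = 10+7 = 17
ES_Internal review = max(EF_Recruitment=17, EF_Pilot data=22, EF_Data cleaning=42, EF_Analysis=41, EF_Draft manuscript=17) = 42; EF_Internal review = 42+14 = 56
Expected project duration μ = 56 days. Critical path: Protocol design → IRB approval → Instrument calibration → Data cleaning → Internal review.

Variance along critical path = 4.000 + 11.111 + 1.778 + 7.111 + 1.000 = 25.000; σ = √25.000 = 5.000 days.
Z = (62 − 56) / 5.000 = 1.200
P(T ≤ 62) = Φ(1.200) ≈ 0.885

0.885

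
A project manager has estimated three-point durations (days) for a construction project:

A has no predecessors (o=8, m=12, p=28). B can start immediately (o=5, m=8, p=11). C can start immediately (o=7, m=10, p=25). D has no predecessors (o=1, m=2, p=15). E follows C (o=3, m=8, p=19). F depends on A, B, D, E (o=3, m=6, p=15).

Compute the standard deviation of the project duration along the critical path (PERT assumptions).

4.48 days

te_A = (8 + 4·12 + 28)/6 = 84/6 = 14; σ²_A = ((28−8)/6)² = 11.111
te_B = (5 + 4·8 + 11)/6 = 48/6 = 8; σ²_B = ((11−5)/6)² = 1.000
te_C = (7 + 4·10 + 25)/6 = 72/6 = 12; σ²_C = ((25−7)/6)² = 9.000
te_D = (1 + 4·2 + 15)/6 = 24/6 = 4; σ²_D = ((15−1)/6)² = 5.444
te_E = (3 + 4·8 + 19)/6 = 54/6 = 9; σ²_E = ((19−3)/6)² = 7.111
te_F = (3 + 4·6 + 15)/6 = 42/6 = 7; σ²_F = ((15−3)/6)² = 4.000

Forward pass:
ES_A = 0; EF_A = 14
ES_B = 0; EF_B = 8
ES_C = 0; EF_C = 12
ES_D = 0; EF_D = 4
ES_E = 12; EF_E = 12+9 = 21
ES_F = max(EF_A=14, EF_B=8, EF_D=4, EF_E=21) = 21; EF_F = 21+7 = 28
Expected project duration μ = 28 days. Critical path: C → E → F.

Variance along critical path = 9.000 + 7.111 + 4.000 = 20.111
σ = √20.111 = 4.485 days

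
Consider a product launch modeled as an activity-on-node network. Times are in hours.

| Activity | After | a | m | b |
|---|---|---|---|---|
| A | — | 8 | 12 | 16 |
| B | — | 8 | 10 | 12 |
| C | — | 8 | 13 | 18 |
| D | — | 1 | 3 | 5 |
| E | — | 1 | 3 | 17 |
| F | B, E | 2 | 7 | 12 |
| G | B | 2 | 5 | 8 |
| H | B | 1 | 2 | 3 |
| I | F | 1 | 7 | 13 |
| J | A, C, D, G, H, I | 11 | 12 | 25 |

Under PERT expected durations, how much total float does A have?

te_A = (8 + 4·12 + 16)/6 = 72/6 = 12
te_B = (8 + 4·10 + 12)/6 = 60/6 = 10
te_C = (8 + 4·13 + 18)/6 = 78/6 = 13
te_D = (1 + 4·3 + 5)/6 = 18/6 = 3
te_E = (1 + 4·3 + 17)/6 = 30/6 = 5
te_F = (2 + 4·7 + 12)/6 = 42/6 = 7
te_G = (2 + 4·5 + 8)/6 = 30/6 = 5
te_H = (1 + 4·2 + 3)/6 = 12/6 = 2
te_I = (1 + 4·7 + 13)/6 = 42/6 = 7
te_J = (11 + 4·12 + 25)/6 = 84/6 = 14

Forward pass:
ES_A = 0; EF_A = 12
ES_B = 0; EF_B = 10
ES_C = 0; EF_C = 13
ES_D = 0; EF_D = 3
ES_E = 0; EF_E = 5
ES_F = max(EF_B=10, EF_E=5) = 10; EF_F = 10+7 = 17
ES_G = 10; EF_G = 10+5 = 15
ES_H = 10; EF_H = 10+2 = 12
ES_I = 17; EF_I = 17+7 = 24
ES_J = max(EF_A=12, EF_C=13, EF_D=3, EF_G=15, EF_H=12, EF_I=24) = 24; EF_J = 24+14 = 38
Expected project duration μ = 38 hours. Critical path: B → F → I → J.

Backward pass:
LF_J = 38; LS_J = 38−14 = 24
LF_I = LS_J = 24; LS_I = 24−7 = 17
LF_H = LS_J = 24; LS_H = 24−2 = 22
LF_G = LS_J = 24; LS_G = 24−5 = 19
LF_F = LS_I = 17; LS_F = 17−7 = 10
LF_E = LS_F = 10; LS_E = 10−5 = 5
LF_D = LS_J = 24; LS_D = 24−3 = 21
LF_C = LS_J = 24; LS_C = 24−13 = 11
LF_B = min(LS_F=10, LS_G=19, LS_H=22) = 10; LS_B = 10−10 = 0
LF_A = LS_J = 24; LS_A = 24−12 = 12
Slack_A = LS_A − ES_A = 12 − 0 = 12

12 hours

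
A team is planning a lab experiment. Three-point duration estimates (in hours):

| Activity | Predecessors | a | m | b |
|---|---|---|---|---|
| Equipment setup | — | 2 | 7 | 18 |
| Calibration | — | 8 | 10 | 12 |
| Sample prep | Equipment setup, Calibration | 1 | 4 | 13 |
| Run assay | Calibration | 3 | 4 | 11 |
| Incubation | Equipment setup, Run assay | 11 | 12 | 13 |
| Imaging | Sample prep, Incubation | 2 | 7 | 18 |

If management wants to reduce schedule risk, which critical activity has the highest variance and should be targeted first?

te_Equipment setup = (2 + 4·7 + 18)/6 = 48/6 = 8; σ²_Equipment setup = ((18−2)/6)² = 7.111
te_Calibration = (8 + 4·10 + 12)/6 = 60/6 = 10; σ²_Calibration = ((12−8)/6)² = 0.444
te_Sample prep = (1 + 4·4 + 13)/6 = 30/6 = 5; σ²_Sample prep = ((13−1)/6)² = 4.000
te_Run assay = (3 + 4·4 + 11)/6 = 30/6 = 5; σ²_Run assay = ((11−3)/6)² = 1.778
te_Incubation = (11 + 4·12 + 13)/6 = 72/6 = 12; σ²_Incubation = ((13−11)/6)² = 0.111
te_Imaging = (2 + 4·7 + 18)/6 = 48/6 = 8; σ²_Imaging = ((18−2)/6)² = 7.111

Forward pass:
ES_Equipment setup = 0; EF_Equipment setup = 8
ES_Calibration = 0; EF_Calibration = 10
ES_Sample prep = max(EF_Equipment setup=8, EF_Calibration=10) = 10; EF_Sample prep = 10+5 = 15
ES_Run assay = 10; EF_Run assay = 10+5 = 15
ES_Incubation = max(EF_Equipment setup=8, EF_Run assay=15) = 15; EF_Incubation = 15+12 = 27
ES_Imaging = max(EF_Sample prep=15, EF_Incubation=27) = 27; EF_Imaging = 27+8 = 35
Expected project duration μ = 35 hours. Critical path: Calibration → Run assay → Incubation → Imaging.

Variances on critical path: σ²_Calibration=0.444, σ²_Run assay=1.778, σ²_Incubation=0.111, σ²_Imaging=7.111.
Largest is σ²_Imaging = 7.111.

Imaging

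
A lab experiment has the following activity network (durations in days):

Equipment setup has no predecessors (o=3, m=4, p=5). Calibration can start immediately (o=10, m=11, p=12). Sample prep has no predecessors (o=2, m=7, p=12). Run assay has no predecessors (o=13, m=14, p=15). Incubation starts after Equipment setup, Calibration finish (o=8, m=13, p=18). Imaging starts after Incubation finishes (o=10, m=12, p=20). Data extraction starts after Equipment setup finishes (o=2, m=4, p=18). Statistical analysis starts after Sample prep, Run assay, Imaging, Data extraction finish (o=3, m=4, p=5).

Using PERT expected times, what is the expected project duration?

41 days

te_Equipment setup = (3 + 4·4 + 5)/6 = 24/6 = 4
te_Calibration = (10 + 4·11 + 12)/6 = 66/6 = 11
te_Sample prep = (2 + 4·7 + 12)/6 = 42/6 = 7
te_Run assay = (13 + 4·14 + 15)/6 = 84/6 = 14
te_Incubation = (8 + 4·13 + 18)/6 = 78/6 = 13
te_Imaging = (10 + 4·12 + 20)/6 = 78/6 = 13
te_Data extraction = (2 + 4·4 + 18)/6 = 36/6 = 6
te_Statistical analysis = (3 + 4·4 + 5)/6 = 24/6 = 4

Forward pass:
ES_Equipment setup = 0; EF_Equipment setup = 4
ES_Calibration = 0; EF_Calibration = 11
ES_Sample prep = 0; EF_Sample prep = 7
ES_Run assay = 0; EF_Run assay = 14
ES_Incubation = max(EF_Equipment setup=4, EF_Calibration=11) = 11; EF_Incubation = 11+13 = 24
ES_Imaging = 24; EF_Imaging = 24+13 = 37
ES_Data extraction = 4; EF_Data extraction = 4+6 = 10
ES_Statistical analysis = max(EF_Sample prep=7, EF_Run assay=14, EF_Imaging=37, EF_Data extraction=10) = 37; EF_Statistical analysis = 37+4 = 41
Expected project duration μ = 41 days. Critical path: Calibration → Incubation → Imaging → Statistical analysis.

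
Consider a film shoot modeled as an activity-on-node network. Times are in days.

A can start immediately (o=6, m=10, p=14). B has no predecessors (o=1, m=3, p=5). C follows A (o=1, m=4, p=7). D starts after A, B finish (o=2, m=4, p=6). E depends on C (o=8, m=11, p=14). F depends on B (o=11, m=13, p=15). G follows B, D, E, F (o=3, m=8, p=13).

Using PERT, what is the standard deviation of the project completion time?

te_A = (6 + 4·10 + 14)/6 = 60/6 = 10; σ²_A = ((14−6)/6)² = 1.778
te_B = (1 + 4·3 + 5)/6 = 18/6 = 3; σ²_B = ((5−1)/6)² = 0.444
te_C = (1 + 4·4 + 7)/6 = 24/6 = 4; σ²_C = ((7−1)/6)² = 1.000
te_D = (2 + 4·4 + 6)/6 = 24/6 = 4; σ²_D = ((6−2)/6)² = 0.444
te_E = (8 + 4·11 + 14)/6 = 66/6 = 11; σ²_E = ((14−8)/6)² = 1.000
te_F = (11 + 4·13 + 15)/6 = 78/6 = 13; σ²_F = ((15−11)/6)² = 0.444
te_G = (3 + 4·8 + 13)/6 = 48/6 = 8; σ²_G = ((13−3)/6)² = 2.778

Forward pass:
ES_A = 0; EF_A = 10
ES_B = 0; EF_B = 3
ES_C = 10; EF_C = 10+4 = 14
ES_D = max(EF_A=10, EF_B=3) = 10; EF_D = 10+4 = 14
ES_E = 14; EF_E = 14+11 = 25
ES_F = 3; EF_F = 3+13 = 16
ES_G = max(EF_B=3, EF_D=14, EF_E=25, EF_F=16) = 25; EF_G = 25+8 = 33
Expected project duration μ = 33 days. Critical path: A → C → E → G.

Variance along critical path = 1.778 + 1.000 + 1.000 + 2.778 = 6.556
σ = √6.556 = 2.560 days

2.56 days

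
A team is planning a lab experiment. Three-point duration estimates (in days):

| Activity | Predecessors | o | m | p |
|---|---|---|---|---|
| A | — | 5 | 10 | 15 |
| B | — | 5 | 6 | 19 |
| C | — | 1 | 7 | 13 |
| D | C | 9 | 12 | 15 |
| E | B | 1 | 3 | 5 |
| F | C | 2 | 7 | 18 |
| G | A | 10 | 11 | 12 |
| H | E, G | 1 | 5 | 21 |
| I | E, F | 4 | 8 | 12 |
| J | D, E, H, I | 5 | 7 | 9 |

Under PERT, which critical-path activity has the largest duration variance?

te_A = (5 + 4·10 + 15)/6 = 60/6 = 10; σ²_A = ((15−5)/6)² = 2.778
te_B = (5 + 4·6 + 19)/6 = 48/6 = 8; σ²_B = ((19−5)/6)² = 5.444
te_C = (1 + 4·7 + 13)/6 = 42/6 = 7; σ²_C = ((13−1)/6)² = 4.000
te_D = (9 + 4·12 + 15)/6 = 72/6 = 12; σ²_D = ((15−9)/6)² = 1.000
te_E = (1 + 4·3 + 5)/6 = 18/6 = 3; σ²_E = ((5−1)/6)² = 0.444
te_F = (2 + 4·7 + 18)/6 = 48/6 = 8; σ²_F = ((18−2)/6)² = 7.111
te_G = (10 + 4·11 + 12)/6 = 66/6 = 11; σ²_G = ((12−10)/6)² = 0.111
te_H = (1 + 4·5 + 21)/6 = 42/6 = 7; σ²_H = ((21−1)/6)² = 11.111
te_I = (4 + 4·8 + 12)/6 = 48/6 = 8; σ²_I = ((12−4)/6)² = 1.778
te_J = (5 + 4·7 + 9)/6 = 42/6 = 7; σ²_J = ((9−5)/6)² = 0.444

Forward pass:
ES_A = 0; EF_A = 10
ES_B = 0; EF_B = 8
ES_C = 0; EF_C = 7
ES_D = 7; EF_D = 7+12 = 19
ES_E = 8; EF_E = 8+3 = 11
ES_F = 7; EF_F = 7+8 = 15
ES_G = 10; EF_G = 10+11 = 21
ES_H = max(EF_E=11, EF_G=21) = 21; EF_H = 21+7 = 28
ES_I = max(EF_E=11, EF_F=15) = 15; EF_I = 15+8 = 23
ES_J = max(EF_D=19, EF_E=11, EF_H=28, EF_I=23) = 28; EF_J = 28+7 = 35
Expected project duration μ = 35 days. Critical path: A → G → H → J.

Variances on critical path: σ²_A=2.778, σ²_G=0.111, σ²_H=11.111, σ²_J=0.444.
Largest is σ²_H = 11.111.

H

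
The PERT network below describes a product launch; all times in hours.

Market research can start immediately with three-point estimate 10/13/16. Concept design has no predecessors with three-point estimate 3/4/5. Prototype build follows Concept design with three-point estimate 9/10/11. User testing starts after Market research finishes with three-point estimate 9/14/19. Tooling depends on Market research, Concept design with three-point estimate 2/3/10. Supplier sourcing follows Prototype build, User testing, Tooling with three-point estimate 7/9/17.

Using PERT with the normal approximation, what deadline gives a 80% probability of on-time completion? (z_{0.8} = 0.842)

39.2 hours

te_Market research = (10 + 4·13 + 16)/6 = 78/6 = 13; σ²_Market research = ((16−10)/6)² = 1.000
te_Concept design = (3 + 4·4 + 5)/6 = 24/6 = 4; σ²_Concept design = ((5−3)/6)² = 0.111
te_Prototype build = (9 + 4·10 + 11)/6 = 60/6 = 10; σ²_Prototype build = ((11−9)/6)² = 0.111
te_User testing = (9 + 4·14 + 19)/6 = 84/6 = 14; σ²_User testing = ((19−9)/6)² = 2.778
te_Tooling = (2 + 4·3 + 10)/6 = 24/6 = 4; σ²_Tooling = ((10−2)/6)² = 1.778
te_Supplier sourcing = (7 + 4·9 + 17)/6 = 60/6 = 10; σ²_Supplier sourcing = ((17−7)/6)² = 2.778

Forward pass:
ES_Market research = 0; EF_Market research = 13
ES_Concept design = 0; EF_Concept design = 4
ES_Prototype build = 4; EF_Prototype build = 4+10 = 14
ES_User testing = 13; EF_User testing = 13+14 = 27
ES_Tooling = max(EF_Market research=13, EF_Concept design=4) = 13; EF_Tooling = 13+4 = 17
ES_Supplier sourcing = max(EF_Prototype build=14, EF_User testing=27, EF_Tooling=17) = 27; EF_Supplier sourcing = 27+10 = 37
Expected project duration μ = 37 hours. Critical path: Market research → User testing → Supplier sourcing.

Variance along critical path = 1.000 + 2.778 + 2.778 = 6.556; σ = 2.560 hours.
D = μ + z·σ = 37 + 0.842·2.560 = 39.2 hours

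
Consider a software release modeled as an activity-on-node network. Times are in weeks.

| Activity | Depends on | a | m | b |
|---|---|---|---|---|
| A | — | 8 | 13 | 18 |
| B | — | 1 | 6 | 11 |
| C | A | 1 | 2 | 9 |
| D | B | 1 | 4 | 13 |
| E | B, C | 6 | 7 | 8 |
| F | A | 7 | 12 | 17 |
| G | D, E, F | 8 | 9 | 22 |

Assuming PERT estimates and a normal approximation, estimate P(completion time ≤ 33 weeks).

te_A = (8 + 4·13 + 18)/6 = 78/6 = 13; σ²_A = ((18−8)/6)² = 2.778
te_B = (1 + 4·6 + 11)/6 = 36/6 = 6; σ²_B = ((11−1)/6)² = 2.778
te_C = (1 + 4·2 + 9)/6 = 18/6 = 3; σ²_C = ((9−1)/6)² = 1.778
te_D = (1 + 4·4 + 13)/6 = 30/6 = 5; σ²_D = ((13−1)/6)² = 4.000
te_E = (6 + 4·7 + 8)/6 = 42/6 = 7; σ²_E = ((8−6)/6)² = 0.111
te_F = (7 + 4·12 + 17)/6 = 72/6 = 12; σ²_F = ((17−7)/6)² = 2.778
te_G = (8 + 4·9 + 22)/6 = 66/6 = 11; σ²_G = ((22−8)/6)² = 5.444

Forward pass:
ES_A = 0; EF_A = 13
ES_B = 0; EF_B = 6
ES_C = 13; EF_C = 13+3 = 16
ES_D = 6; EF_D = 6+5 = 11
ES_E = max(EF_B=6, EF_C=16) = 16; EF_E = 16+7 = 23
ES_F = 13; EF_F = 13+12 = 25
ES_G = max(EF_D=11, EF_E=23, EF_F=25) = 25; EF_G = 25+11 = 36
Expected project duration μ = 36 weeks. Critical path: A → F → G.

Variance along critical path = 2.778 + 2.778 + 5.444 = 11.000; σ = √11.000 = 3.317 weeks.
Z = (33 − 36) / 3.317 = -0.905
P(T ≤ 33) = Φ(-0.905) ≈ 0.183

0.183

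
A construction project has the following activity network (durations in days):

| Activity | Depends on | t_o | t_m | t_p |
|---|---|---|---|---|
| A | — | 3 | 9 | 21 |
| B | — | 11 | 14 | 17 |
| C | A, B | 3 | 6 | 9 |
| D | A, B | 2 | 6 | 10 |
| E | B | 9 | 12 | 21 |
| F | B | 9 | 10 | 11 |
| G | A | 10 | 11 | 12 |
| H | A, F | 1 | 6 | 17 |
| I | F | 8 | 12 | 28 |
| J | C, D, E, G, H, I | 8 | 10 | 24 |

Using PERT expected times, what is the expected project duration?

50 days

te_A = (3 + 4·9 + 21)/6 = 60/6 = 10
te_B = (11 + 4·14 + 17)/6 = 84/6 = 14
te_C = (3 + 4·6 + 9)/6 = 36/6 = 6
te_D = (2 + 4·6 + 10)/6 = 36/6 = 6
te_E = (9 + 4·12 + 21)/6 = 78/6 = 13
te_F = (9 + 4·10 + 11)/6 = 60/6 = 10
te_G = (10 + 4·11 + 12)/6 = 66/6 = 11
te_H = (1 + 4·6 + 17)/6 = 42/6 = 7
te_I = (8 + 4·12 + 28)/6 = 84/6 = 14
te_J = (8 + 4·10 + 24)/6 = 72/6 = 12

Forward pass:
ES_A = 0; EF_A = 10
ES_B = 0; EF_B = 14
ES_C = max(EF_A=10, EF_B=14) = 14; EF_C = 14+6 = 20
ES_D = max(EF_A=10, EF_B=14) = 14; EF_D = 14+6 = 20
ES_E = 14; EF_E = 14+13 = 27
ES_F = 14; EF_F = 14+10 = 24
ES_G = 10; EF_G = 10+11 = 21
ES_H = max(EF_A=10, EF_F=24) = 24; EF_H = 24+7 = 31
ES_I = 24; EF_I = 24+14 = 38
ES_J = max(EF_C=20, EF_D=20, EF_E=27, EF_G=21, EF_H=31, EF_I=38) = 38; EF_J = 38+12 = 50
Expected project duration μ = 50 days. Critical path: B → F → I → J.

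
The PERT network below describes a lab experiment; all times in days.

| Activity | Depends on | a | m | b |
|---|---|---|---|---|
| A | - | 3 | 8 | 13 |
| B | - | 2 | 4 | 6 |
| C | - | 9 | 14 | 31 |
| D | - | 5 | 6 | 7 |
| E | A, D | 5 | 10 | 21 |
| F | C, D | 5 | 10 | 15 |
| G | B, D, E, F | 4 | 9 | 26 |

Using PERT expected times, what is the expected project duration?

37 days

te_A = (3 + 4·8 + 13)/6 = 48/6 = 8
te_B = (2 + 4·4 + 6)/6 = 24/6 = 4
te_C = (9 + 4·14 + 31)/6 = 96/6 = 16
te_D = (5 + 4·6 + 7)/6 = 36/6 = 6
te_E = (5 + 4·10 + 21)/6 = 66/6 = 11
te_F = (5 + 4·10 + 15)/6 = 60/6 = 10
te_G = (4 + 4·9 + 26)/6 = 66/6 = 11

Forward pass:
ES_A = 0; EF_A = 8
ES_B = 0; EF_B = 4
ES_C = 0; EF_C = 16
ES_D = 0; EF_D = 6
ES_E = max(EF_A=8, EF_D=6) = 8; EF_E = 8+11 = 19
ES_F = max(EF_C=16, EF_D=6) = 16; EF_F = 16+10 = 26
ES_G = max(EF_B=4, EF_D=6, EF_E=19, EF_F=26) = 26; EF_G = 26+11 = 37
Expected project duration μ = 37 days. Critical path: C → F → G.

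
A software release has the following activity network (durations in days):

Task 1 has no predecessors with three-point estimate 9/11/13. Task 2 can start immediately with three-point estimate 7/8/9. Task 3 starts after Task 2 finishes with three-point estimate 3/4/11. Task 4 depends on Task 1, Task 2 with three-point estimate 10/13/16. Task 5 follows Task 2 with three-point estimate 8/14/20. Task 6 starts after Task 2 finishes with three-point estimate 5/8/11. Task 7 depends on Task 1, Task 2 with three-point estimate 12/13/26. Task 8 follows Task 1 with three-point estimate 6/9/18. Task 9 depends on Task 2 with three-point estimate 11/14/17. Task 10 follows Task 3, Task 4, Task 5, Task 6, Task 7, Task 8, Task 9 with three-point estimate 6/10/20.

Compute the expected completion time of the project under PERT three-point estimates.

te_Task 1 = (9 + 4·11 + 13)/6 = 66/6 = 11
te_Task 2 = (7 + 4·8 + 9)/6 = 48/6 = 8
te_Task 3 = (3 + 4·4 + 11)/6 = 30/6 = 5
te_Task 4 = (10 + 4·13 + 16)/6 = 78/6 = 13
te_Task 5 = (8 + 4·14 + 20)/6 = 84/6 = 14
te_Task 6 = (5 + 4·8 + 11)/6 = 48/6 = 8
te_Task 7 = (12 + 4·13 + 26)/6 = 90/6 = 15
te_Task 8 = (6 + 4·9 + 18)/6 = 60/6 = 10
te_Task 9 = (11 + 4·14 + 17)/6 = 84/6 = 14
te_Task 10 = (6 + 4·10 + 20)/6 = 66/6 = 11

Forward pass:
ES_Task 1 = 0; EF_Task 1 = 11
ES_Task 2 = 0; EF_Task 2 = 8
ES_Task 3 = 8; EF_Task 3 = 8+5 = 13
ES_Task 4 = max(EF_Task 1=11, EF_Task 2=8) = 11; EF_Task 4 = 11+13 = 24
ES_Task 5 = 8; EF_Task 5 = 8+14 = 22
ES_Task 6 = 8; EF_Task 6 = 8+8 = 16
ES_Task 7 = max(EF_Task 1=11, EF_Task 2=8) = 11; EF_Task 7 = 11+15 = 26
ES_Task 8 = 11; EF_Task 8 = 11+10 = 21
ES_Task 9 = 8; EF_Task 9 = 8+14 = 22
ES_Task 10 = max(EF_Task 3=13, EF_Task 4=24, EF_Task 5=22, EF_Task 6=16, EF_Task 7=26, EF_Task 8=21, EF_Task 9=22) = 26; EF_Task 10 = 26+11 = 37
Expected project duration μ = 37 days. Critical path: Task 1 → Task 7 → Task 10.

37 days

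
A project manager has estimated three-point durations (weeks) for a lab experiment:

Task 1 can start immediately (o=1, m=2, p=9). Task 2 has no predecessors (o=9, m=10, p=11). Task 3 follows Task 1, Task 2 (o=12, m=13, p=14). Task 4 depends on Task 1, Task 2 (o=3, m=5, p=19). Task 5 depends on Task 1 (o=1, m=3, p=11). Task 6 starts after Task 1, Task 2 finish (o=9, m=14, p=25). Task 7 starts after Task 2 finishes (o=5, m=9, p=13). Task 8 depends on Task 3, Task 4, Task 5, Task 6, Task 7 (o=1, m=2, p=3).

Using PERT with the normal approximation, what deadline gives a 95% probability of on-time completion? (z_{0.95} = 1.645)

te_Task 1 = (1 + 4·2 + 9)/6 = 18/6 = 3; σ²_Task 1 = ((9−1)/6)² = 1.778
te_Task 2 = (9 + 4·10 + 11)/6 = 60/6 = 10; σ²_Task 2 = ((11−9)/6)² = 0.111
te_Task 3 = (12 + 4·13 + 14)/6 = 78/6 = 13; σ²_Task 3 = ((14−12)/6)² = 0.111
te_Task 4 = (3 + 4·5 + 19)/6 = 42/6 = 7; σ²_Task 4 = ((19−3)/6)² = 7.111
te_Task 5 = (1 + 4·3 + 11)/6 = 24/6 = 4; σ²_Task 5 = ((11−1)/6)² = 2.778
te_Task 6 = (9 + 4·14 + 25)/6 = 90/6 = 15; σ²_Task 6 = ((25−9)/6)² = 7.111
te_Task 7 = (5 + 4·9 + 13)/6 = 54/6 = 9; σ²_Task 7 = ((13−5)/6)² = 1.778
te_Task 8 = (1 + 4·2 + 3)/6 = 12/6 = 2; σ²_Task 8 = ((3−1)/6)² = 0.111

Forward pass:
ES_Task 1 = 0; EF_Task 1 = 3
ES_Task 2 = 0; EF_Task 2 = 10
ES_Task 3 = max(EF_Task 1=3, EF_Task 2=10) = 10; EF_Task 3 = 10+13 = 23
ES_Task 4 = max(EF_Task 1=3, EF_Task 2=10) = 10; EF_Task 4 = 10+7 = 17
ES_Task 5 = 3; EF_Task 5 = 3+4 = 7
ES_Task 6 = max(EF_Task 1=3, EF_Task 2=10) = 10; EF_Task 6 = 10+15 = 25
ES_Task 7 = 10; EF_Task 7 = 10+9 = 19
ES_Task 8 = max(EF_Task 3=23, EF_Task 4=17, EF_Task 5=7, EF_Task 6=25, EF_Task 7=19) = 25; EF_Task 8 = 25+2 = 27
Expected project duration μ = 27 weeks. Critical path: Task 2 → Task 6 → Task 8.

Variance along critical path = 0.111 + 7.111 + 0.111 = 7.333; σ = 2.708 weeks.
D = μ + z·σ = 27 + 1.645·2.708 = 31.5 weeks

31.5 weeks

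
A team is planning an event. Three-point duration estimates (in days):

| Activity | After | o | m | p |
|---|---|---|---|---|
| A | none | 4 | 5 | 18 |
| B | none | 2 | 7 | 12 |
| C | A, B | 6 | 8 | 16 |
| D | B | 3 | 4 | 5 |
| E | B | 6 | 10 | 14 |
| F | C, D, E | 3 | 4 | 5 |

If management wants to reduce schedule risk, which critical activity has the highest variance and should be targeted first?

B

te_A = (4 + 4·5 + 18)/6 = 42/6 = 7; σ²_A = ((18−4)/6)² = 5.444
te_B = (2 + 4·7 + 12)/6 = 42/6 = 7; σ²_B = ((12−2)/6)² = 2.778
te_C = (6 + 4·8 + 16)/6 = 54/6 = 9; σ²_C = ((16−6)/6)² = 2.778
te_D = (3 + 4·4 + 5)/6 = 24/6 = 4; σ²_D = ((5−3)/6)² = 0.111
te_E = (6 + 4·10 + 14)/6 = 60/6 = 10; σ²_E = ((14−6)/6)² = 1.778
te_F = (3 + 4·4 + 5)/6 = 24/6 = 4; σ²_F = ((5−3)/6)² = 0.111

Forward pass:
ES_A = 0; EF_A = 7
ES_B = 0; EF_B = 7
ES_C = max(EF_A=7, EF_B=7) = 7; EF_C = 7+9 = 16
ES_D = 7; EF_D = 7+4 = 11
ES_E = 7; EF_E = 7+10 = 17
ES_F = max(EF_C=16, EF_D=11, EF_E=17) = 17; EF_F = 17+4 = 21
Expected project duration μ = 21 days. Critical path: B → E → F.

Variances on critical path: σ²_B=2.778, σ²_E=1.778, σ²_F=0.111.
Largest is σ²_B = 2.778.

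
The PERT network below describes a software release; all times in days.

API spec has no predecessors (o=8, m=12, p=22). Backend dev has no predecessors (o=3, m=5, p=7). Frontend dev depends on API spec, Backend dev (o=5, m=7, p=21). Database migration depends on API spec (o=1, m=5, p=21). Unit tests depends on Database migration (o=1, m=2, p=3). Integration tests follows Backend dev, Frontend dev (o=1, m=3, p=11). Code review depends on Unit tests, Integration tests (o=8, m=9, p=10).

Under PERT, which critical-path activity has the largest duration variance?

Frontend dev

te_API spec = (8 + 4·12 + 22)/6 = 78/6 = 13; σ²_API spec = ((22−8)/6)² = 5.444
te_Backend dev = (3 + 4·5 + 7)/6 = 30/6 = 5; σ²_Backend dev = ((7−3)/6)² = 0.444
te_Frontend dev = (5 + 4·7 + 21)/6 = 54/6 = 9; σ²_Frontend dev = ((21−5)/6)² = 7.111
te_Database migration = (1 + 4·5 + 21)/6 = 42/6 = 7; σ²_Database migration = ((21−1)/6)² = 11.111
te_Unit tests = (1 + 4·2 + 3)/6 = 12/6 = 2; σ²_Unit tests = ((3−1)/6)² = 0.111
te_Integration tests = (1 + 4·3 + 11)/6 = 24/6 = 4; σ²_Integration tests = ((11−1)/6)² = 2.778
te_Code review = (8 + 4·9 + 10)/6 = 54/6 = 9; σ²_Code review = ((10−8)/6)² = 0.111

Forward pass:
ES_API spec = 0; EF_API spec = 13
ES_Backend dev = 0; EF_Backend dev = 5
ES_Frontend dev = max(EF_API spec=13, EF_Backend dev=5) = 13; EF_Frontend dev = 13+9 = 22
ES_Database migration = 13; EF_Database migration = 13+7 = 20
ES_Unit tests = 20; EF_Unit tests = 20+2 = 22
ES_Integration tests = max(EF_Backend dev=5, EF_Frontend dev=22) = 22; EF_Integration tests = 22+4 = 26
ES_Code review = max(EF_Unit tests=22, EF_Integration tests=26) = 26; EF_Code review = 26+9 = 35
Expected project duration μ = 35 days. Critical path: API spec → Frontend dev → Integration tests → Code review.

Variances on critical path: σ²_API spec=5.444, σ²_Frontend dev=7.111, σ²_Integration tests=2.778, σ²_Code review=0.111.
Largest is σ²_Frontend dev = 7.111.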